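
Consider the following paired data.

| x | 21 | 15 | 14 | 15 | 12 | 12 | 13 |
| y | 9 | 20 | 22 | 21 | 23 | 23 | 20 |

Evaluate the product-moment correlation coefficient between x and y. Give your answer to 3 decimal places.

-0.955

n = 7, Σx = 102, Σy = 138, Σx² = 1544, Σy² = 2864, Σxy = 1924
nΣxy − ΣxΣy = 13468 − 14076 = -608
nΣx² − (Σx)² = 10808 − 10404 = 404; nΣy² − (Σy)² = 20048 − 19044 = 1004
r = -608 / √(404 × 1004) = -608 / 636.8799 ≈ -0.955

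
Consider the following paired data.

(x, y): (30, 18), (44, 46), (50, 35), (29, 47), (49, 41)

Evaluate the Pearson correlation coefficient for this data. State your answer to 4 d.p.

n = 5, Σx = 202, Σy = 187, Σx² = 8578, Σy² = 7555, Σxy = 7686
nΣxy − ΣxΣy = 38430 − 37774 = 656
nΣx² − (Σx)² = 42890 − 40804 = 2086; nΣy² − (Σy)² = 37775 − 34969 = 2806
r = 656 / √(2086 × 2806) = 656 / 2419.3627 ≈ 0.2711

0.2711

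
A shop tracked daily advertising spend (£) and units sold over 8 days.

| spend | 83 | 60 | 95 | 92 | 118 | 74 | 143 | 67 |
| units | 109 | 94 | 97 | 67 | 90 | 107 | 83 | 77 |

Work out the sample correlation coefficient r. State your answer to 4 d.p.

n = 8, Σx = 732, Σy = 724, Σx² = 72316, Σy² = 66982, Σxy = 65632
nΣxy − ΣxΣy = 525056 − 529968 = -4912
nΣx² − (Σx)² = 578528 − 535824 = 42704; nΣy² − (Σy)² = 535856 − 524176 = 11680
r = -4912 / √(42704 × 11680) = -4912 / 22333.4440 ≈ -0.2199

-0.2199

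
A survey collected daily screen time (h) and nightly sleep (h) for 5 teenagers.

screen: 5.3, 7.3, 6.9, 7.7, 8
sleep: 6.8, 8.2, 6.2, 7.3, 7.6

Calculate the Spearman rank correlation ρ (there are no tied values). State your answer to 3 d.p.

0.600

Rank screen: 1, 3, 2, 4, 5
Rank sleep: 2, 5, 1, 3, 4
d = rank(screen) − rank(sleep): -1, -2, 1, 1, 1; Σd² = 8
ρ = 1 − 6Σd² / [n(n²−1)] = 1 − 6×8 / (5×24) = 1 − 48/120 ≈ 0.600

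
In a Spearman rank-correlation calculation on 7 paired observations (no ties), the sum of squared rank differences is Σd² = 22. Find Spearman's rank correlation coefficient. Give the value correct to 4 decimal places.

ρ = 1 − 6Σd² / [n(n²−1)] = 1 − 6×22 / (7×48)
  = 1 − 132/336 = 1 − 0.39286 ≈ 0.6071

0.6071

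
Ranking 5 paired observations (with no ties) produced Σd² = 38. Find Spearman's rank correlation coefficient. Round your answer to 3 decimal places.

-0.900

ρ = 1 − 6Σd² / [n(n²−1)] = 1 − 6×38 / (5×24)
  = 1 − 228/120 = 1 − 1.9000 ≈ -0.900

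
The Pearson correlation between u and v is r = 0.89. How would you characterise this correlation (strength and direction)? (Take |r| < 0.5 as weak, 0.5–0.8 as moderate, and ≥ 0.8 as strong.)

strong positive

r = 0.89 > 0 so the relationship is positive.
|r| = 0.89, which falls in the strong range.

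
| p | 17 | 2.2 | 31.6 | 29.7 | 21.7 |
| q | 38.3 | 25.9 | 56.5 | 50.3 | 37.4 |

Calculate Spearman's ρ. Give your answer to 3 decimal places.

0.900

Rank p: 2, 1, 5, 4, 3
Rank q: 3, 1, 5, 4, 2
d = rank(p) − rank(q): -1, 0, 0, 0, 1; Σd² = 2
ρ = 1 − 6Σd² / [n(n²−1)] = 1 − 6×2 / (5×24) = 1 − 12/120 ≈ 0.900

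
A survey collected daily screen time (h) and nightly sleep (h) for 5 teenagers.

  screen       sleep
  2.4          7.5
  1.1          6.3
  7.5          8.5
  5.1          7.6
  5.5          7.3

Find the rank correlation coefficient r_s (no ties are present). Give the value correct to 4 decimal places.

Rank screen: 2, 1, 5, 3, 4
Rank sleep: 3, 1, 5, 4, 2
d = rank(screen) − rank(sleep): -1, 0, 0, -1, 2; Σd² = 6
ρ = 1 − 6Σd² / [n(n²−1)] = 1 − 6×6 / (5×24) = 1 − 36/120 ≈ 0.7000

0.7000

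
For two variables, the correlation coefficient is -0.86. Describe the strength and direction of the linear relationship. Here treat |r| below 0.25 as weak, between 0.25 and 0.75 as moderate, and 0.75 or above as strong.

strong negative

r = -0.86 < 0 so the relationship is negative.
|r| = 0.86, which falls in the strong range.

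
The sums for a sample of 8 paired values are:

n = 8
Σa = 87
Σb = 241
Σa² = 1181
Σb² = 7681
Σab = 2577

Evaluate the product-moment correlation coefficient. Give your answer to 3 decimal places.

-0.140

r = (nΣab − ΣaΣb) / √[(nΣa² − (Σa)²)(nΣb² − (Σb)²)]
Numerator: 8×2577 − 87×241 = -351
Denominator: √[(9448 − 7569)(61448 − 58081)] = √[1879 × 3367] = 2515.2720
r = -351 / 2515.2720 ≈ -0.140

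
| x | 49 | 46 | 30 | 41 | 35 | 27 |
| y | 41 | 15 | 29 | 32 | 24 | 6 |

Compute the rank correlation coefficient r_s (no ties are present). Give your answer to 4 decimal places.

Rank x: 6, 5, 2, 4, 3, 1
Rank y: 6, 2, 4, 5, 3, 1
d = rank(x) − rank(y): 0, 3, -2, -1, 0, 0; Σd² = 14
ρ = 1 − 6Σd² / [n(n²−1)] = 1 − 6×14 / (6×35) = 1 − 84/210 ≈ 0.6000

0.6000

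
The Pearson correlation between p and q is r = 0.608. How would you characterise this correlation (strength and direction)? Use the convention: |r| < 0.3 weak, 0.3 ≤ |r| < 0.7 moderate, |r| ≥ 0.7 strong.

moderate positive

r = 0.608 > 0 so the relationship is positive.
|r| = 0.608, which falls in the moderate range.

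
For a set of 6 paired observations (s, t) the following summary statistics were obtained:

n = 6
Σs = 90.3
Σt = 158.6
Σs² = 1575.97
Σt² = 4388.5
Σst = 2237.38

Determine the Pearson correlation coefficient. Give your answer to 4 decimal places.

r = (nΣst − ΣsΣt) / √[(nΣs² − (Σs)²)(nΣt² − (Σt)²)]
Numerator: 6×2237.38 − 90.3×158.6 = -897.3
Denominator: √[(9455.82 − 8154.09)(26331 − 25153.96)] = √[1301.73 × 1177.04] = 1237.8159
r = -897.3 / 1237.8159 ≈ -0.7249

-0.7249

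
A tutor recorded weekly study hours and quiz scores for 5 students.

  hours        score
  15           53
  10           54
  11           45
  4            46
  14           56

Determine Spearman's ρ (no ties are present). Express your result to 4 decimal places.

0.3000

Rank hours: 5, 2, 3, 1, 4
Rank score: 3, 4, 1, 2, 5
d = rank(hours) − rank(score): 2, -2, 2, -1, -1; Σd² = 14
ρ = 1 − 6Σd² / [n(n²−1)] = 1 − 6×14 / (5×24) = 1 − 84/120 ≈ 0.3000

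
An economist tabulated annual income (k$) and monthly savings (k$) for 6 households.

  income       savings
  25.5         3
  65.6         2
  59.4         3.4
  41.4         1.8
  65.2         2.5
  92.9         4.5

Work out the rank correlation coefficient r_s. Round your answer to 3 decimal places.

Rank income: 1, 5, 3, 2, 4, 6
Rank savings: 4, 2, 5, 1, 3, 6
d = rank(income) − rank(savings): -3, 3, -2, 1, 1, 0; Σd² = 24
ρ = 1 − 6Σd² / [n(n²−1)] = 1 − 6×24 / (6×35) = 1 − 144/210 ≈ 0.314

0.314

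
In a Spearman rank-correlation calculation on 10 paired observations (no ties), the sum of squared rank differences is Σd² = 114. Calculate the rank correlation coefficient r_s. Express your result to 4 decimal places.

ρ = 1 − 6Σd² / [n(n²−1)] = 1 − 6×114 / (10×99)
  = 1 − 684/990 = 1 − 0.69091 ≈ 0.3091

0.3091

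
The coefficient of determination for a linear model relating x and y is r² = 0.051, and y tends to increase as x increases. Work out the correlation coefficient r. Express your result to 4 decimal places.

|r| = √0.051 = 0.2258
The association is positive, so r = 0.2258.

0.2258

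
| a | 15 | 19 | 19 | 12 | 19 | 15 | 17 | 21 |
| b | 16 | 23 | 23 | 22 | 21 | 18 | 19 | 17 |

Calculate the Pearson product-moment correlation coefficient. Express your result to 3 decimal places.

0.073

n = 8, Σa = 137, Σb = 159, Σa² = 2407, Σb² = 3213, Σab = 2727
nΣab − ΣaΣb = 21816 − 21783 = 33
nΣa² − (Σa)² = 19256 − 18769 = 487; nΣb² − (Σb)² = 25704 − 25281 = 423
r = 33 / √(487 × 423) = 33 / 453.8733 ≈ 0.073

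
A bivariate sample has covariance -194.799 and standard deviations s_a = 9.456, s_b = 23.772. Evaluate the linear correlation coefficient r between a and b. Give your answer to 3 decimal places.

-0.867

r = Cov(a,b) / (s_a · s_b) = -194.799 / (9.456 × 23.772)
  = -194.799 / 224.7880 ≈ -0.867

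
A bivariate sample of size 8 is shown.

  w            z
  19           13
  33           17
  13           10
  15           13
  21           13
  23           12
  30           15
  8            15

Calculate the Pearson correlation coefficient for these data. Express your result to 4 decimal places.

0.5152

n = 8, Σw = 162, Σz = 108, Σw² = 3778, Σz² = 1490, Σwz = 2252
nΣwz − ΣwΣz = 18016 − 17496 = 520
nΣw² − (Σw)² = 30224 − 26244 = 3980; nΣz² − (Σz)² = 11920 − 11664 = 256
r = 520 / √(3980 × 256) = 520 / 1009.3959 ≈ 0.5152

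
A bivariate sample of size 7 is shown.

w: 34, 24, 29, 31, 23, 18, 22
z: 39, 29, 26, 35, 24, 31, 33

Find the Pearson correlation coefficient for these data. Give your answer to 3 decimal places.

0.489

n = 7, Σw = 181, Σz = 217, Σw² = 4871, Σz² = 6889, Σwz = 5697
nΣwz − ΣwΣz = 39879 − 39277 = 602
nΣw² − (Σw)² = 34097 − 32761 = 1336; nΣz² − (Σz)² = 48223 − 47089 = 1134
r = 602 / √(1336 × 1134) = 602 / 1230.8631 ≈ 0.489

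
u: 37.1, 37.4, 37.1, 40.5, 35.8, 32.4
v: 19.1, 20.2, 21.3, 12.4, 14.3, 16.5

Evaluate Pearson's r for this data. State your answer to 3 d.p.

-0.177

n = 6, Σu = 220.3, Σv = 103.8, Σu² = 8123.23, Σv² = 1857.04, Σuv = 3803.06
nΣuv − ΣuΣv = 22818.36 − 22867.14 = -48.78
nΣu² − (Σu)² = 48739.38 − 48532.09 = 207.29; nΣv² − (Σv)² = 11142.24 − 10774.44 = 367.8
r = -48.78 / √(207.29 × 367.8) = -48.78 / 276.1182 ≈ -0.177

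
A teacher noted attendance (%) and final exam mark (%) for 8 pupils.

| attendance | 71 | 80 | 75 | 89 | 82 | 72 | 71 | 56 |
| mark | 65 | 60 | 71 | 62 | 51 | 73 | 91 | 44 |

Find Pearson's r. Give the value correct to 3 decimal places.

n = 8, Σx = 596, Σy = 517, Σx² = 45072, Σy² = 34857, Σxy = 38621
nΣxy − ΣxΣy = 308968 − 308132 = 836
nΣx² − (Σx)² = 360576 − 355216 = 5360; nΣy² − (Σy)² = 278856 − 267289 = 11567
r = 836 / √(5360 × 11567) = 836 / 7873.9520 ≈ 0.106

0.106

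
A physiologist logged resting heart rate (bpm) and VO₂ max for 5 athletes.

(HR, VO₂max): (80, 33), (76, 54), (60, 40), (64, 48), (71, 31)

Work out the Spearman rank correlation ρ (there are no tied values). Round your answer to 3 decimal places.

-0.100

Rank HR: 5, 4, 1, 2, 3
Rank VO₂max: 2, 5, 3, 4, 1
d = rank(HR) − rank(VO₂max): 3, -1, -2, -2, 2; Σd² = 22
ρ = 1 − 6Σd² / [n(n²−1)] = 1 − 6×22 / (5×24) = 1 − 132/120 ≈ -0.100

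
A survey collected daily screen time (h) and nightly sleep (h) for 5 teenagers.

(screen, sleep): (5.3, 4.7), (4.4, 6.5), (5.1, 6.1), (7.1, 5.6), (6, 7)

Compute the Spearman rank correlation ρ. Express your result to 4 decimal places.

-0.2000

Rank screen: 3, 1, 2, 5, 4
Rank sleep: 1, 4, 3, 2, 5
d = rank(screen) − rank(sleep): 2, -3, -1, 3, -1; Σd² = 24
ρ = 1 − 6Σd² / [n(n²−1)] = 1 − 6×24 / (5×24) = 1 − 144/120 ≈ -0.2000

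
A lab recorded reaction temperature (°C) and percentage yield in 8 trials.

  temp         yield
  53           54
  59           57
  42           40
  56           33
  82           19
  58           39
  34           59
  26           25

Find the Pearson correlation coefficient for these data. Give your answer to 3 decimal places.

n = 8, Σx = 410, Σy = 326, Σx² = 23110, Σy² = 14842, Σxy = 16229
nΣxy − ΣxΣy = 129832 − 133660 = -3828
nΣx² − (Σx)² = 184880 − 168100 = 16780; nΣy² − (Σy)² = 118736 − 106276 = 12460
r = -3828 / √(16780 × 12460) = -3828 / 14459.5574 ≈ -0.265

-0.265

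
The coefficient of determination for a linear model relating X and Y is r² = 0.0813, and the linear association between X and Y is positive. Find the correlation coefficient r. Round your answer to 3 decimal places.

0.285

|r| = √0.0813 = 0.285
The association is positive, so r = 0.285.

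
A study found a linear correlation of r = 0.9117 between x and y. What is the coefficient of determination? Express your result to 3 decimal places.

r² = (0.9117)² = 0.831

0.831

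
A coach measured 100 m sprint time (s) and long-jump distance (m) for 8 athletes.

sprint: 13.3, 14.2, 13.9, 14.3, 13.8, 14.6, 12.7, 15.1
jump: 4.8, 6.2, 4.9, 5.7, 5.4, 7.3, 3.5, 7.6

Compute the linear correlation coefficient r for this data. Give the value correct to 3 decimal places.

0.956

n = 8, Σx = 111.9, Σy = 45.4, Σx² = 1569.13, Σy² = 270.44, Σxy = 641.81
nΣxy − ΣxΣy = 5134.48 − 5080.26 = 54.22
nΣx² − (Σx)² = 12553.04 − 12521.61 = 31.43; nΣy² − (Σy)² = 2163.52 − 2061.16 = 102.36
r = 54.22 / √(31.43 × 102.36) = 54.22 / 56.7201 ≈ 0.956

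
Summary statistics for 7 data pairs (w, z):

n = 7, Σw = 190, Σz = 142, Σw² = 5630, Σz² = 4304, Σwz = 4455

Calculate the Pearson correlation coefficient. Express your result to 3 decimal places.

0.732

r = (nΣwz − ΣwΣz) / √[(nΣw² − (Σw)²)(nΣz² − (Σz)²)]
Numerator: 7×4455 − 190×142 = 4205
Denominator: √[(39410 − 36100)(30128 − 20164)] = √[3310 × 9964] = 5742.8947
r = 4205 / 5742.8947 ≈ 0.732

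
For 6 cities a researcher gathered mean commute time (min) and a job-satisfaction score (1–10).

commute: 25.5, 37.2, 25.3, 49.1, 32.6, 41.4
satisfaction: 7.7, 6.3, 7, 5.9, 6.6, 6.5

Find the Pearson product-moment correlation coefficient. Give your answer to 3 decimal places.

n = 6, Σx = 211.1, Σy = 40, Σx² = 7861.71, Σy² = 268.6, Σxy = 1381.76
nΣxy − ΣxΣy = 8290.56 − 8444 = -153.44
nΣx² − (Σx)² = 47170.26 − 44563.21 = 2607.05; nΣy² − (Σy)² = 1611.6 − 1600 = 11.6
r = -153.44 / √(2607.05 × 11.6) = -153.44 / 173.9016 ≈ -0.882

-0.882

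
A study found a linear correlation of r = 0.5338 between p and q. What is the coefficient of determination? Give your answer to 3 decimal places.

r² = (0.5338)² = 0.285

0.285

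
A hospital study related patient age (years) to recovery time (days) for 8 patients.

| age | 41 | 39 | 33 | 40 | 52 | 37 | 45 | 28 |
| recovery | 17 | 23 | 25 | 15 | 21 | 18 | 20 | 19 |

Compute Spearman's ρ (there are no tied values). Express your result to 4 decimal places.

Rank age: 6, 4, 2, 5, 8, 3, 7, 1
Rank recovery: 2, 7, 8, 1, 6, 3, 5, 4
d = rank(age) − rank(recovery): 4, -3, -6, 4, 2, 0, 2, -3; Σd² = 94
ρ = 1 − 6Σd² / [n(n²−1)] = 1 − 6×94 / (8×63) = 1 − 564/504 ≈ -0.1190

-0.1190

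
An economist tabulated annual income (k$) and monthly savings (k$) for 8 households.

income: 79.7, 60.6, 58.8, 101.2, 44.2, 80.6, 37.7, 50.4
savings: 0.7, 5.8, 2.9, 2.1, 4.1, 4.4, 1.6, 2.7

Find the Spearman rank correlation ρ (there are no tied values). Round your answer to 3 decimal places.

0.071

Rank income: 6, 5, 4, 8, 2, 7, 1, 3
Rank savings: 1, 8, 5, 3, 6, 7, 2, 4
d = rank(income) − rank(savings): 5, -3, -1, 5, -4, 0, -1, -1; Σd² = 78
ρ = 1 − 6Σd² / [n(n²−1)] = 1 − 6×78 / (8×63) = 1 − 468/504 ≈ 0.071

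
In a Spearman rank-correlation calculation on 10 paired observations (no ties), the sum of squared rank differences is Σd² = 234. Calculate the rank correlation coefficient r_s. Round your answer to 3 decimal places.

ρ = 1 − 6Σd² / [n(n²−1)] = 1 − 6×234 / (10×99)
  = 1 − 1404/990 = 1 − 1.4182 ≈ -0.418

-0.418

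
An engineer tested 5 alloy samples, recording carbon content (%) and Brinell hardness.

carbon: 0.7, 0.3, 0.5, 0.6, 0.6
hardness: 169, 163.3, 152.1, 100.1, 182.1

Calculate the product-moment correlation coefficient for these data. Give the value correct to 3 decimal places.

n = 5, Σx = 2.7, Σy = 766.6, Σx² = 1.55, Σy² = 121542.72, Σxy = 412.66
nΣxy − ΣxΣy = 2063.3 − 2069.82 = -6.52
nΣx² − (Σx)² = 7.75 − 7.29 = 0.46; nΣy² − (Σy)² = 607713.6 − 587675.56 = 20038.04
r = -6.52 / √(0.46 × 20038.04) = -6.52 / 96.0078 ≈ -0.068

-0.068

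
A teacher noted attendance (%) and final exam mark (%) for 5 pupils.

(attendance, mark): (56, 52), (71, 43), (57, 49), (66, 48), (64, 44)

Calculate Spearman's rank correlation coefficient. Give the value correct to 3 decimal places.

-0.900

Rank attendance: 1, 5, 2, 4, 3
Rank mark: 5, 1, 4, 3, 2
d = rank(attendance) − rank(mark): -4, 4, -2, 1, 1; Σd² = 38
ρ = 1 − 6Σd² / [n(n²−1)] = 1 − 6×38 / (5×24) = 1 − 228/120 ≈ -0.900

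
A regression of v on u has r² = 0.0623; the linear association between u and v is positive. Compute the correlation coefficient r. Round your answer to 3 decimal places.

|r| = √0.0623 = 0.250
The association is positive, so r = 0.250.

0.250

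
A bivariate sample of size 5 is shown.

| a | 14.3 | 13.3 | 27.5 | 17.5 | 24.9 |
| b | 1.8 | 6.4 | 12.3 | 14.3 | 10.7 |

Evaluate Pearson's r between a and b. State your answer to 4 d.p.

n = 5, Σa = 97.5, Σb = 45.5, Σa² = 2063.89, Σb² = 514.47, Σab = 965.79
nΣab − ΣaΣb = 4828.95 − 4436.25 = 392.7
nΣa² − (Σa)² = 10319.45 − 9506.25 = 813.2; nΣb² − (Σb)² = 2572.35 − 2070.25 = 502.1
r = 392.7 / √(813.2 × 502.1) = 392.7 / 638.9896 ≈ 0.6146

0.6146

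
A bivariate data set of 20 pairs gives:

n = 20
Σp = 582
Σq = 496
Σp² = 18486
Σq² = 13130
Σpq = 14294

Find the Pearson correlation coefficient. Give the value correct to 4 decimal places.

r = (nΣpq − ΣpΣq) / √[(nΣp² − (Σp)²)(nΣq² − (Σq)²)]
Numerator: 20×14294 − 582×496 = -2792
Denominator: √[(369720 − 338724)(262600 − 246016)] = √[30996 × 16584] = 22672.3987
r = -2792 / 22672.3987 ≈ -0.1231

-0.1231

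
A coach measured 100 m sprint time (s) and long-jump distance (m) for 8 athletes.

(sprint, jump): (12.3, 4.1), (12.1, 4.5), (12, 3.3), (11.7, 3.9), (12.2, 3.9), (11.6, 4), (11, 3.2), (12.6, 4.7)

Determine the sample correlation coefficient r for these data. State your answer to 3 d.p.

0.715

n = 8, Σx = 95.5, Σy = 31.6, Σx² = 1141.75, Σy² = 126.7, Σxy = 378.51
nΣxy − ΣxΣy = 3028.08 − 3017.8 = 10.28
nΣx² − (Σx)² = 9134 − 9120.25 = 13.75; nΣy² − (Σy)² = 1013.6 − 998.56 = 15.04
r = 10.28 / √(13.75 × 15.04) = 10.28 / 14.3805 ≈ 0.715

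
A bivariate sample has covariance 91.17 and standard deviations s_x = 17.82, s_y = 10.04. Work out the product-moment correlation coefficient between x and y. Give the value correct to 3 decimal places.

r = Cov(x,y) / (s_x · s_y) = 91.17 / (17.82 × 10.04)
  = 91.17 / 178.9128 ≈ 0.510

0.510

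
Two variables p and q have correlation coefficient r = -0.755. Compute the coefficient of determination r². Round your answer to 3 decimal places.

r² = (-0.755)² = 0.570

0.570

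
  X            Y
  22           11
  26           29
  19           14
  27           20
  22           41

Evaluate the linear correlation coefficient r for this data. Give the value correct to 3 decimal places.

n = 5, ΣX = 116, ΣY = 115, ΣX² = 2734, ΣY² = 3239, ΣXY = 2704
nΣXY − ΣXΣY = 13520 − 13340 = 180
nΣX² − (ΣX)² = 13670 − 13456 = 214; nΣY² − (ΣY)² = 16195 − 13225 = 2970
r = 180 / √(214 × 2970) = 180 / 797.2327 ≈ 0.226

0.226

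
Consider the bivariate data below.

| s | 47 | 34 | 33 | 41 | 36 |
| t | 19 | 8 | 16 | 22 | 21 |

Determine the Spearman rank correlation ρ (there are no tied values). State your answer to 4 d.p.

0.6000

Rank s: 5, 2, 1, 4, 3
Rank t: 3, 1, 2, 5, 4
d = rank(s) − rank(t): 2, 1, -1, -1, -1; Σd² = 8
ρ = 1 − 6Σd² / [n(n²−1)] = 1 − 6×8 / (5×24) = 1 − 48/120 ≈ 0.6000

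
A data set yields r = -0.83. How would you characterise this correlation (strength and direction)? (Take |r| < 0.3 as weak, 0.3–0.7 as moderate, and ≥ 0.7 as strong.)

strong negative

r = -0.83 < 0 so the relationship is negative.
|r| = 0.83, which falls in the strong range.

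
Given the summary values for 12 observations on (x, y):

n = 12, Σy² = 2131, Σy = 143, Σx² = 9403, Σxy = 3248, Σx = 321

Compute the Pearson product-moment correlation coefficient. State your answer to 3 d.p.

r = (nΣxy − ΣxΣy) / √[(nΣx² − (Σx)²)(nΣy² − (Σy)²)]
Numerator: 12×3248 − 321×143 = -6927
Denominator: √[(112836 − 103041)(25572 − 20449)] = √[9795 × 5123] = 7083.7691
r = -6927 / 7083.7691 ≈ -0.978

-0.978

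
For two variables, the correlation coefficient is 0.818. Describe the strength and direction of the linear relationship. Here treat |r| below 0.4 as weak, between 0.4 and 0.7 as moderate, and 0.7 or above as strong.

r = 0.818 > 0 so the relationship is positive.
|r| = 0.818, which falls in the strong range.

strong positive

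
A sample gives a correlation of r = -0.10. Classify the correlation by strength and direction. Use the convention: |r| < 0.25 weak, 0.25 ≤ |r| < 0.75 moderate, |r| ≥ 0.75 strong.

weak negative

r = -0.10 < 0 so the relationship is negative.
|r| = 0.10, which falls in the weak range.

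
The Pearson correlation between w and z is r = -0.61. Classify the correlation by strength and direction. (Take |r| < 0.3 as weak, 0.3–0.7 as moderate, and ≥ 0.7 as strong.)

moderate negative

r = -0.61 < 0 so the relationship is negative.
|r| = 0.61, which falls in the moderate range.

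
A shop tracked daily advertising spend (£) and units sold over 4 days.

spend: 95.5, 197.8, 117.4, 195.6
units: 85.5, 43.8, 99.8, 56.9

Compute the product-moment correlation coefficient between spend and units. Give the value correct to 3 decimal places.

n = 4, Σx = 606.3, Σy = 286, Σx² = 100287.21, Σy² = 22426.34, Σxy = 39675.05
nΣxy − ΣxΣy = 158700.2 − 173401.8 = -14701.6
nΣx² − (Σx)² = 401148.84 − 367599.69 = 33549.15; nΣy² − (Σy)² = 89705.36 − 81796 = 7909.36
r = -14701.6 / √(33549.15 × 7909.36) = -14701.6 / 16289.6380 ≈ -0.903

-0.903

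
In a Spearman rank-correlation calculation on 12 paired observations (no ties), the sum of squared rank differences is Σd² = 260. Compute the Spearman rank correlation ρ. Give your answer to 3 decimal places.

0.091

ρ = 1 − 6Σd² / [n(n²−1)] = 1 − 6×260 / (12×143)
  = 1 − 1560/1716 = 1 − 0.9091 ≈ 0.091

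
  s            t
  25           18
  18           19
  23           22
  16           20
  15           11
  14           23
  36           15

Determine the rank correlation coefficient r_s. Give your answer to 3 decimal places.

Rank s: 6, 4, 5, 3, 2, 1, 7
Rank t: 3, 4, 6, 5, 1, 7, 2
d = rank(s) − rank(t): 3, 0, -1, -2, 1, -6, 5; Σd² = 76
ρ = 1 − 6Σd² / [n(n²−1)] = 1 − 6×76 / (7×48) = 1 − 456/336 ≈ -0.357

-0.357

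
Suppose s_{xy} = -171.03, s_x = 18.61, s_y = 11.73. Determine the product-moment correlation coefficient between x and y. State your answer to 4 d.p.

-0.7835

r = Cov(x,y) / (s_x · s_y) = -171.03 / (18.61 × 11.73)
  = -171.03 / 218.2953 ≈ -0.7835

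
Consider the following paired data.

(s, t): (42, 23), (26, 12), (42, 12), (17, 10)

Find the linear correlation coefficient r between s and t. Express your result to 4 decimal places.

n = 4, Σs = 127, Σt = 57, Σs² = 4493, Σt² = 917, Σst = 1952
nΣst − ΣsΣt = 7808 − 7239 = 569
nΣs² − (Σs)² = 17972 − 16129 = 1843; nΣt² − (Σt)² = 3668 − 3249 = 419
r = 569 / √(1843 × 419) = 569 / 878.7588 ≈ 0.6475

0.6475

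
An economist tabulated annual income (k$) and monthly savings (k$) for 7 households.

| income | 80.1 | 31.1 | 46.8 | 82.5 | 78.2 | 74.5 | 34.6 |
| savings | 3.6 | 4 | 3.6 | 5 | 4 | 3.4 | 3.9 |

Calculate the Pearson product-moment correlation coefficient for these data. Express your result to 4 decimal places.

0.1975

n = 7, Σx = 427.8, Σy = 27.5, Σx² = 29242.36, Σy² = 109.69, Σxy = 1694.78
nΣxy − ΣxΣy = 11863.46 − 11764.5 = 98.96
nΣx² − (Σx)² = 204696.52 − 183012.84 = 21683.68; nΣy² − (Σy)² = 767.83 − 756.25 = 11.58
r = 98.96 / √(21683.68 × 11.58) = 98.96 / 501.0958 ≈ 0.1975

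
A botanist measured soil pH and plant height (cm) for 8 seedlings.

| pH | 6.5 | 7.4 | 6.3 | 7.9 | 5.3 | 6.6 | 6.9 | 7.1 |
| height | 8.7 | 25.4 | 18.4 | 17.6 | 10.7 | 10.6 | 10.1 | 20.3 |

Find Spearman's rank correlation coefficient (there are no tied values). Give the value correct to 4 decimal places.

0.4048

Rank pH: 3, 7, 2, 8, 1, 4, 5, 6
Rank height: 1, 8, 6, 5, 4, 3, 2, 7
d = rank(pH) − rank(height): 2, -1, -4, 3, -3, 1, 3, -1; Σd² = 50
ρ = 1 − 6Σd² / [n(n²−1)] = 1 − 6×50 / (8×63) = 1 − 300/504 ≈ 0.4048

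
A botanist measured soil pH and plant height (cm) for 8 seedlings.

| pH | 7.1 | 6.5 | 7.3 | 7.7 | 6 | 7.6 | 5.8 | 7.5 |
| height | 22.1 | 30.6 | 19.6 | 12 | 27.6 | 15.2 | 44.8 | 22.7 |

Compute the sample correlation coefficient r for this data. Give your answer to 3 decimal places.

n = 8, Σx = 55.5, Σy = 194.6, Σx² = 388.89, Σy² = 5468.06, Σxy = 1302.5
nΣxy − ΣxΣy = 10420 − 10800.3 = -380.3
nΣx² − (Σx)² = 3111.12 − 3080.25 = 30.87; nΣy² − (Σy)² = 43744.48 − 37869.16 = 5875.32
r = -380.3 / √(30.87 × 5875.32) = -380.3 / 425.8769 ≈ -0.893

-0.893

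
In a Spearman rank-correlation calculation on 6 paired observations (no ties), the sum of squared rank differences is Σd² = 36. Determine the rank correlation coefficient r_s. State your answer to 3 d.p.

ρ = 1 − 6Σd² / [n(n²−1)] = 1 − 6×36 / (6×35)
  = 1 − 216/210 = 1 − 1.0286 ≈ -0.029

-0.029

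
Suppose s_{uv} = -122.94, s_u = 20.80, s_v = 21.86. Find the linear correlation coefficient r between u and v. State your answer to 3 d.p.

-0.270

r = Cov(u,v) / (s_u · s_v) = -122.94 / (20.80 × 21.86)
  = -122.94 / 454.6880 ≈ -0.270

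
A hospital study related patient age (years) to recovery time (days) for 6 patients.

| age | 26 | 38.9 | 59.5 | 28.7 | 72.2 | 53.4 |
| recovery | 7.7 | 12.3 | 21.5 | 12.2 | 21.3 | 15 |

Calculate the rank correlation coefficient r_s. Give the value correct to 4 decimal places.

Rank age: 1, 3, 5, 2, 6, 4
Rank recovery: 1, 3, 6, 2, 5, 4
d = rank(age) − rank(recovery): 0, 0, -1, 0, 1, 0; Σd² = 2
ρ = 1 − 6Σd² / [n(n²−1)] = 1 − 6×2 / (6×35) = 1 − 12/210 ≈ 0.9429

0.9429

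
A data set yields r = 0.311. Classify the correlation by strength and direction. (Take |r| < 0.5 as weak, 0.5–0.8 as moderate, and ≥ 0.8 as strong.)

weak positive

r = 0.311 > 0 so the relationship is positive.
|r| = 0.311, which falls in the weak range.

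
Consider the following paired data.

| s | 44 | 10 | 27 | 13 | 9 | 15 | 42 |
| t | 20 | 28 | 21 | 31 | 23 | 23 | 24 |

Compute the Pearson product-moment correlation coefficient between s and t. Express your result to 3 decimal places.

-0.558

n = 7, Σs = 160, Σt = 170, Σs² = 5004, Σt² = 4220, Σst = 3690
nΣst − ΣsΣt = 25830 − 27200 = -1370
nΣs² − (Σs)² = 35028 − 25600 = 9428; nΣt² − (Σt)² = 29540 − 28900 = 640
r = -1370 / √(9428 × 640) = -1370 / 2456.4039 ≈ -0.558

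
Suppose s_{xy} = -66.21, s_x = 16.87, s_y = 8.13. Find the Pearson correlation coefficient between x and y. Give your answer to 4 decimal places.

-0.4827

r = Cov(x,y) / (s_x · s_y) = -66.21 / (16.87 × 8.13)
  = -66.21 / 137.1531 ≈ -0.4827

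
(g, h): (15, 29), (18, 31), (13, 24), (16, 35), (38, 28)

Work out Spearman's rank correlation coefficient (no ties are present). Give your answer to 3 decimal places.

0.300

Rank g: 2, 4, 1, 3, 5
Rank h: 3, 4, 1, 5, 2
d = rank(g) − rank(h): -1, 0, 0, -2, 3; Σd² = 14
ρ = 1 − 6Σd² / [n(n²−1)] = 1 − 6×14 / (5×24) = 1 − 84/120 ≈ 0.300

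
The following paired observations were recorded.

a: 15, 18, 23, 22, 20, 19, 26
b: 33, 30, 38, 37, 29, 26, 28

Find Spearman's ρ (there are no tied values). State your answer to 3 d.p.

Rank a: 1, 2, 6, 5, 4, 3, 7
Rank b: 5, 4, 7, 6, 3, 1, 2
d = rank(a) − rank(b): -4, -2, -1, -1, 1, 2, 5; Σd² = 52
ρ = 1 − 6Σd² / [n(n²−1)] = 1 − 6×52 / (7×48) = 1 − 312/336 ≈ 0.071

0.071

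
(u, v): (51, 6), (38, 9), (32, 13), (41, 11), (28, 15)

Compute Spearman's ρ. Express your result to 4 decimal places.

-0.9000

Rank u: 5, 3, 2, 4, 1
Rank v: 1, 2, 4, 3, 5
d = rank(u) − rank(v): 4, 1, -2, 1, -4; Σd² = 38
ρ = 1 − 6Σd² / [n(n²−1)] = 1 − 6×38 / (5×24) = 1 − 228/120 ≈ -0.9000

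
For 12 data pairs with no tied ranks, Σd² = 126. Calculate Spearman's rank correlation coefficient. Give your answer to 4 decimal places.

0.5594

ρ = 1 − 6Σd² / [n(n²−1)] = 1 − 6×126 / (12×143)
  = 1 − 756/1716 = 1 − 0.44056 ≈ 0.5594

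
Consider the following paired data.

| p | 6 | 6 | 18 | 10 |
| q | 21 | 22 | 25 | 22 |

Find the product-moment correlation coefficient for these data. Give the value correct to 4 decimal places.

n = 4, Σp = 40, Σq = 90, Σp² = 496, Σq² = 2034, Σpq = 928
nΣpq − ΣpΣq = 3712 − 3600 = 112
nΣp² − (Σp)² = 1984 − 1600 = 384; nΣq² − (Σq)² = 8136 − 8100 = 36
r = 112 / √(384 × 36) = 112 / 117.5755 ≈ 0.9526

0.9526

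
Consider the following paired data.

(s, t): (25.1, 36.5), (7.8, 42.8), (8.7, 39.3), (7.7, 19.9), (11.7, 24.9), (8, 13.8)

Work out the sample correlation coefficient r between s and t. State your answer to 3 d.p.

n = 6, Σs = 69, Σt = 177.2, Σs² = 1026.72, Σt² = 5915.04, Σst = 2146.86
nΣst − ΣsΣt = 12881.16 − 12226.8 = 654.36
nΣs² − (Σs)² = 6160.32 − 4761 = 1399.32; nΣt² − (Σt)² = 35490.24 − 31399.84 = 4090.4
r = 654.36 / √(1399.32 × 4090.4) = 654.36 / 2392.4420 ≈ 0.274

0.274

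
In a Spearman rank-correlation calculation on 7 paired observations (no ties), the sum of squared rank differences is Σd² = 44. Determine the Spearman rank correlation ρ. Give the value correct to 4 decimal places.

ρ = 1 − 6Σd² / [n(n²−1)] = 1 − 6×44 / (7×48)
  = 1 − 264/336 = 1 − 0.78571 ≈ 0.2143

0.2143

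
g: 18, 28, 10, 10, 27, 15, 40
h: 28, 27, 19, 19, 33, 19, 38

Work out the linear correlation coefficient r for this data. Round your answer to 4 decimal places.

n = 7, Σg = 148, Σh = 183, Σg² = 3862, Σh² = 5129, Σgh = 4336
nΣgh − ΣgΣh = 30352 − 27084 = 3268
nΣg² − (Σg)² = 27034 − 21904 = 5130; nΣh² − (Σh)² = 35903 − 33489 = 2414
r = 3268 / √(5130 × 2414) = 3268 / 3519.0652 ≈ 0.9287

0.9287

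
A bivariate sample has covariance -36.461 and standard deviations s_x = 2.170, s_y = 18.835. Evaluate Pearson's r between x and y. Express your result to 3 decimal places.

-0.892

r = Cov(x,y) / (s_x · s_y) = -36.461 / (2.170 × 18.835)
  = -36.461 / 40.8719 ≈ -0.892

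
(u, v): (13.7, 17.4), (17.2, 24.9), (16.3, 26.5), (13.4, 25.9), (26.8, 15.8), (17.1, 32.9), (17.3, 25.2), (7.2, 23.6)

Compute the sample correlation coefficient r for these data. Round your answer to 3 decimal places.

n = 8, Σu = 129, Σv = 192.2, Σu² = 2290.56, Σv² = 4819.88, Σuv = 3037.58
nΣuv − ΣuΣv = 24300.64 − 24793.8 = -493.16
nΣu² − (Σu)² = 18324.48 − 16641 = 1683.48; nΣv² − (Σv)² = 38559.04 − 36940.84 = 1618.2
r = -493.16 / √(1683.48 × 1618.2) = -493.16 / 1650.5173 ≈ -0.299

-0.299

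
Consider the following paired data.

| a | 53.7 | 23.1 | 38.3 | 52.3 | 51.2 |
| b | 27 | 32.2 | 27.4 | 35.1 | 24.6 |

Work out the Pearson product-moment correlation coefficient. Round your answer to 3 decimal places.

-0.259

n = 5, Σa = 218.6, Σb = 146.3, Σa² = 10240.92, Σb² = 4353.77, Σab = 6338.39
nΣab − ΣaΣb = 31691.95 − 31981.18 = -289.23
nΣa² − (Σa)² = 51204.6 − 47785.96 = 3418.64; nΣb² − (Σb)² = 21768.85 − 21403.69 = 365.16
r = -289.23 / √(3418.64 × 365.16) = -289.23 / 1117.2961 ≈ -0.259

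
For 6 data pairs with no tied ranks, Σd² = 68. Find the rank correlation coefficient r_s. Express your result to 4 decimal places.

ρ = 1 − 6Σd² / [n(n²−1)] = 1 − 6×68 / (6×35)
  = 1 − 408/210 = 1 − 1.94286 ≈ -0.9429

-0.9429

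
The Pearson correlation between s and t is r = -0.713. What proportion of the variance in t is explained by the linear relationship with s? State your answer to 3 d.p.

0.508

r² = (-0.713)² = 0.508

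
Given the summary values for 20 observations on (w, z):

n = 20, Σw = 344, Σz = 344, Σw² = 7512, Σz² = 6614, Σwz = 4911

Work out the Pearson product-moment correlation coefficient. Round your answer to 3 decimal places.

-0.954

r = (nΣwz − ΣwΣz) / √[(nΣw² − (Σw)²)(nΣz² − (Σz)²)]
Numerator: 20×4911 − 344×344 = -20116
Denominator: √[(150240 − 118336)(132280 − 118336)] = √[31904 × 13944] = 21091.9268
r = -20116 / 21091.9268 ≈ -0.954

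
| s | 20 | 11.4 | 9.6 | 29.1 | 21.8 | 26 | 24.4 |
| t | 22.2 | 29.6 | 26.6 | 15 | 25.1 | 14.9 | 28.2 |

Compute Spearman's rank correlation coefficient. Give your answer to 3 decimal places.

Rank s: 3, 2, 1, 7, 4, 6, 5
Rank t: 3, 7, 5, 2, 4, 1, 6
d = rank(s) − rank(t): 0, -5, -4, 5, 0, 5, -1; Σd² = 92
ρ = 1 − 6Σd² / [n(n²−1)] = 1 − 6×92 / (7×48) = 1 − 552/336 ≈ -0.643

-0.643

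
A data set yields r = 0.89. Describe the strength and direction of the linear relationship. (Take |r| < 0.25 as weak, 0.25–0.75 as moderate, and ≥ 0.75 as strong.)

strong positive

r = 0.89 > 0 so the relationship is positive.
|r| = 0.89, which falls in the strong range.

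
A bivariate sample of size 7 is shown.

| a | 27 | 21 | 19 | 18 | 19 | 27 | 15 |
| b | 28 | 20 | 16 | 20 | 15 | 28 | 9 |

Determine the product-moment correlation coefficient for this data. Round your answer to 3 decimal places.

0.947

n = 7, Σa = 146, Σb = 136, Σa² = 3170, Σb² = 2930, Σab = 3016
nΣab − ΣaΣb = 21112 − 19856 = 1256
nΣa² − (Σa)² = 22190 − 21316 = 874; nΣb² − (Σb)² = 20510 − 18496 = 2014
r = 1256 / √(874 × 2014) = 1256 / 1326.7389 ≈ 0.947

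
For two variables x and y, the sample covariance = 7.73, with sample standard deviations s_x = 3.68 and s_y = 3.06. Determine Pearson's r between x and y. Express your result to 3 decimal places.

r = Cov(x,y) / (s_x · s_y) = 7.73 / (3.68 × 3.06)
  = 7.73 / 11.2608 ≈ 0.686

0.686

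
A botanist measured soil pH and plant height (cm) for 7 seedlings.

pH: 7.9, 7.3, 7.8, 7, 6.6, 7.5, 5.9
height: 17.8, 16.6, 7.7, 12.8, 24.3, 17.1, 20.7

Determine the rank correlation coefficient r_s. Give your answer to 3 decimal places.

-0.464

Rank pH: 7, 4, 6, 3, 2, 5, 1
Rank height: 5, 3, 1, 2, 7, 4, 6
d = rank(pH) − rank(height): 2, 1, 5, 1, -5, 1, -5; Σd² = 82
ρ = 1 − 6Σd² / [n(n²−1)] = 1 − 6×82 / (7×48) = 1 − 492/336 ≈ -0.464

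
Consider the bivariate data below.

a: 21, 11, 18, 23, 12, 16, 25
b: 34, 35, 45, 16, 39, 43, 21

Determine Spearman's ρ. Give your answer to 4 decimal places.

Rank a: 5, 1, 4, 6, 2, 3, 7
Rank b: 3, 4, 7, 1, 5, 6, 2
d = rank(a) − rank(b): 2, -3, -3, 5, -3, -3, 5; Σd² = 90
ρ = 1 − 6Σd² / [n(n²−1)] = 1 − 6×90 / (7×48) = 1 − 540/336 ≈ -0.6071

-0.6071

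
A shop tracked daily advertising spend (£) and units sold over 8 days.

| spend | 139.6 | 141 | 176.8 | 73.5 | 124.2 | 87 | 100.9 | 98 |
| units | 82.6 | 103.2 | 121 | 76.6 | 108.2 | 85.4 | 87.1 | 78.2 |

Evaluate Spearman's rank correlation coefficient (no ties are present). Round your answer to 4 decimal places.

Rank spend: 6, 7, 8, 1, 5, 2, 4, 3
Rank units: 3, 6, 8, 1, 7, 4, 5, 2
d = rank(spend) − rank(units): 3, 1, 0, 0, -2, -2, -1, 1; Σd² = 20
ρ = 1 − 6Σd² / [n(n²−1)] = 1 − 6×20 / (8×63) = 1 − 120/504 ≈ 0.7619

0.7619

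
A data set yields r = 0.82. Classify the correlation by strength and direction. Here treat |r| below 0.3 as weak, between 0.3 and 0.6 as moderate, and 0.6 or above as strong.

strong positive

r = 0.82 > 0 so the relationship is positive.
|r| = 0.82, which falls in the strong range.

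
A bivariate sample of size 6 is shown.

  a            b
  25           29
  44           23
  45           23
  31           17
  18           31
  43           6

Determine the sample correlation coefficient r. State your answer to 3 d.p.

-0.608

n = 6, Σa = 206, Σb = 129, Σa² = 7720, Σb² = 3185, Σab = 4115
nΣab − ΣaΣb = 24690 − 26574 = -1884
nΣa² − (Σa)² = 46320 − 42436 = 3884; nΣb² − (Σb)² = 19110 − 16641 = 2469
r = -1884 / √(3884 × 2469) = -1884 / 3096.7073 ≈ -0.608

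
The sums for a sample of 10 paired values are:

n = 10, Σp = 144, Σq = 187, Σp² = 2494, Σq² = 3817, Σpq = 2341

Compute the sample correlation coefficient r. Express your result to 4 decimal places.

-0.9590

r = (nΣpq − ΣpΣq) / √[(nΣp² − (Σp)²)(nΣq² − (Σq)²)]
Numerator: 10×2341 − 144×187 = -3518
Denominator: √[(24940 − 20736)(38170 − 34969)] = √[4204 × 3201] = 3668.3789
r = -3518 / 3668.3789 ≈ -0.9590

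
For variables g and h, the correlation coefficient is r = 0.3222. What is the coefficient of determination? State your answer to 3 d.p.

r² = (0.3222)² = 0.104

0.104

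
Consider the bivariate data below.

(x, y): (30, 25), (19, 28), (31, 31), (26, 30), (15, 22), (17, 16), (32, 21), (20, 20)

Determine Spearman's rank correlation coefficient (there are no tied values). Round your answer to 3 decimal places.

Rank x: 6, 3, 7, 5, 1, 2, 8, 4
Rank y: 5, 6, 8, 7, 4, 1, 3, 2
d = rank(x) − rank(y): 1, -3, -1, -2, -3, 1, 5, 2; Σd² = 54
ρ = 1 − 6Σd² / [n(n²−1)] = 1 − 6×54 / (8×63) = 1 − 324/504 ≈ 0.357

0.357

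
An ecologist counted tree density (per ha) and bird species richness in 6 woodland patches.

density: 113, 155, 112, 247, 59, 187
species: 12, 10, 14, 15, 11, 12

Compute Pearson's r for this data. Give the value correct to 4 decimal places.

n = 6, Σx = 873, Σy = 74, Σx² = 148797, Σy² = 930, Σxy = 11072
nΣxy − ΣxΣy = 66432 − 64602 = 1830
nΣx² − (Σx)² = 892782 − 762129 = 130653; nΣy² − (Σy)² = 5580 − 5476 = 104
r = 1830 / √(130653 × 104) = 1830 / 3686.1785 ≈ 0.4964

0.4964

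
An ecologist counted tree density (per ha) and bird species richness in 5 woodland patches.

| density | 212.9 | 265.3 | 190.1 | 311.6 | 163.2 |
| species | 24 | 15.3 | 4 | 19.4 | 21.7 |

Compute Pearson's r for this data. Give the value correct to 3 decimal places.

n = 5, Σx = 1143.1, Σy = 84.4, Σx² = 275577.31, Σy² = 1673.34, Σxy = 19515.57
nΣxy − ΣxΣy = 97577.85 − 96477.64 = 1100.21
nΣx² − (Σx)² = 1377886.55 − 1306677.61 = 71208.94; nΣy² − (Σy)² = 8366.7 − 7123.36 = 1243.34
r = 1100.21 / √(71208.94 × 1243.34) = 1100.21 / 9409.4061 ≈ 0.117

0.117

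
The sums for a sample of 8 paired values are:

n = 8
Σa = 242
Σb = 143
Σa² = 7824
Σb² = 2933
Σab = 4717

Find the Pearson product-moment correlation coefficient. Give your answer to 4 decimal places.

r = (nΣab − ΣaΣb) / √[(nΣa² − (Σa)²)(nΣb² − (Σb)²)]
Numerator: 8×4717 − 242×143 = 3130
Denominator: √[(62592 − 58564)(23464 − 20449)] = √[4028 × 3015] = 3484.8845
r = 3130 / 3484.8845 ≈ 0.8982

0.8982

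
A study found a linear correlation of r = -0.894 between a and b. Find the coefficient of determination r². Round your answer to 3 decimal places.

r² = (-0.894)² = 0.799

0.799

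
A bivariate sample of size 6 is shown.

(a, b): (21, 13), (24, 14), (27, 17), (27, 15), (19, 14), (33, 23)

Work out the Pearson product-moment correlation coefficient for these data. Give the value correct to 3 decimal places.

0.890

n = 6, Σa = 151, Σb = 96, Σa² = 3925, Σb² = 1604, Σab = 2498
nΣab − ΣaΣb = 14988 − 14496 = 492
nΣa² − (Σa)² = 23550 − 22801 = 749; nΣb² − (Σb)² = 9624 − 9216 = 408
r = 492 / √(749 × 408) = 492 / 552.8038 ≈ 0.890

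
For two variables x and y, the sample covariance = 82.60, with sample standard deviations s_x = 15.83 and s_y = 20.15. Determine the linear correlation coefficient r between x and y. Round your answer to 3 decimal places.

0.259

r = Cov(x,y) / (s_x · s_y) = 82.60 / (15.83 × 20.15)
  = 82.60 / 318.9745 ≈ 0.259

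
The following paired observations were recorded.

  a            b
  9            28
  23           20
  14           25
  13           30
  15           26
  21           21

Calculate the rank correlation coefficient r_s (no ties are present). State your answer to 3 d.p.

Rank a: 1, 6, 3, 2, 4, 5
Rank b: 5, 1, 3, 6, 4, 2
d = rank(a) − rank(b): -4, 5, 0, -4, 0, 3; Σd² = 66
ρ = 1 − 6Σd² / [n(n²−1)] = 1 − 6×66 / (6×35) = 1 − 396/210 ≈ -0.886

-0.886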